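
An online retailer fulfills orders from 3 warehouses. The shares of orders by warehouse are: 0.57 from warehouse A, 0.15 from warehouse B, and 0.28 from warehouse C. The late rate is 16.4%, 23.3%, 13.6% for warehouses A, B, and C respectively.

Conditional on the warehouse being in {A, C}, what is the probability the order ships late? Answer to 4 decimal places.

P(L|S) ≈ 0.1548

Let S = {A, C}.
P(S) = 0.57 + 0.28 = 0.85.
P(L ∩ S) = 0.164·0.57 + 0.136·0.28 = 0.09348 + 0.03808 = 0.13156.
P(L | S) = 0.13156 / 0.85 = 0.154776…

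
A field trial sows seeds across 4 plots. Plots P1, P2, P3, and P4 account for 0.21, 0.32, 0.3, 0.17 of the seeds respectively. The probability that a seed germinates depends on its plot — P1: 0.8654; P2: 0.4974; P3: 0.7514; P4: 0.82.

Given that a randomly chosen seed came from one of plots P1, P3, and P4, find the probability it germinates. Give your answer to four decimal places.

P(G|S) ≈ 0.8038

Let S = {P1, P3, P4}.
P(S) = 0.21 + 0.3 + 0.17 = 0.68.
P(G ∩ S) = 0.8654·0.21 + 0.7514·0.3 + 0.82·0.17 = 0.181734 + 0.22542 + 0.1394 = 0.546554.
P(G | S) = 0.546554 / 0.68 = 0.803756…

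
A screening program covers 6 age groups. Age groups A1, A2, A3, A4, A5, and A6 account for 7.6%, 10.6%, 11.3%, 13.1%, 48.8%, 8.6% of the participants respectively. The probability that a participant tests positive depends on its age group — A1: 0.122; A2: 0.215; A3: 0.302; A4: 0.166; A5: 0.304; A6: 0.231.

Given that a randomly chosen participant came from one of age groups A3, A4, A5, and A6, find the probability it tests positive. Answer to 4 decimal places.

P(T|S) ≈ 0.2739

Let S = {A3, A4, A5, A6}.
P(S) = 0.113 + 0.131 + 0.488 + 0.086 = 0.818.
P(T ∩ S) = 0.302·0.113 + 0.166·0.131 + 0.304·0.488 + 0.231·0.086 = 0.034126 + 0.021746 + 0.148352 + 0.019866 = 0.22409.
P(T | S) = 0.22409 / 0.818 = 0.273949…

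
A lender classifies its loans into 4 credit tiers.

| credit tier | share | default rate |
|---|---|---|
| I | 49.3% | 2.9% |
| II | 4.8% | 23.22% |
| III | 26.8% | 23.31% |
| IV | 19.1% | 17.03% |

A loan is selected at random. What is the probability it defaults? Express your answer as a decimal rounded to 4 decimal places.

0.1204

P(D) = P(D|I)·P(I) + P(D|II)·P(II) + P(D|III)·P(III) + P(D|IV)·P(IV)
      = 0.029·0.493 + 0.2322·0.048 + 0.2331·0.268 + 0.1703·0.191
      = 0.014297 + 0.0111456 + 0.0624708 + 0.0325273 = 0.1204407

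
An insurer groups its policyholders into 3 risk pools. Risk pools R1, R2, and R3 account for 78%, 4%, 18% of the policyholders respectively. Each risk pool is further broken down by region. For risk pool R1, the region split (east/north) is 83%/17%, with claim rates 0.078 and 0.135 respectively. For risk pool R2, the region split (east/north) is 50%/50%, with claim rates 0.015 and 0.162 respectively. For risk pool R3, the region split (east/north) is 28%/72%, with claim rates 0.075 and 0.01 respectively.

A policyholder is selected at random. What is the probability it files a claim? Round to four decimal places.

0.0770

P(C|R1) = 0.83·0.078 + 0.17·0.135 = 0.06474 + 0.02295 = 0.08769
P(C|R2) = 0.5·0.015 + 0.5·0.162 = 0.0075 + 0.081 = 0.0885
P(C|R3) = 0.28·0.075 + 0.72·0.01 = 0.021 + 0.0072 = 0.0282
Then overall,
P(C) = 0.78·0.08769 + 0.04·0.0885 + 0.18·0.0282
      = 0.0683982 + 0.00354 + 0.005076 = 0.0770142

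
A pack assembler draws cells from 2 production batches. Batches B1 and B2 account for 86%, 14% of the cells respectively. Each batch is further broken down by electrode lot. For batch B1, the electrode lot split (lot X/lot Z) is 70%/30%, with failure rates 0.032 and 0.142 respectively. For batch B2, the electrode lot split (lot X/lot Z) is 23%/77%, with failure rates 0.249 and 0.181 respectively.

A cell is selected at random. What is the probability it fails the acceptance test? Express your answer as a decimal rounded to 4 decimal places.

P(F|B1) = 0.7·0.032 + 0.3·0.142 = 0.0224 + 0.0426 = 0.065
P(F|B2) = 0.23·0.249 + 0.77·0.181 = 0.05727 + 0.13937 = 0.19664
Then overall,
P(F) = 0.86·0.065 + 0.14·0.19664
      = 0.0559 + 0.0275296 = 0.0834296

0.0834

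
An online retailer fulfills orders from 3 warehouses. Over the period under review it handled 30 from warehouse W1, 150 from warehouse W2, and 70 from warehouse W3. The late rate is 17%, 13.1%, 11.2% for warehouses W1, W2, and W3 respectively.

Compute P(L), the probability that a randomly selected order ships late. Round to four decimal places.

Total: 30 + 150 + 70 = 250.
P(W1) = 30/250 = 0.12. P(W2) = 150/250 = 0.6. P(W3) = 70/250 = 0.28.
By the law of total probability,
P(L) = P(L|W1)·P(W1) + P(L|W2)·P(W2) + P(L|W3)·P(W3)
      = 0.17·0.12 + 0.131·0.6 + 0.112·0.28
      = 0.0204 + 0.0786 + 0.03136 = 0.13036

0.1304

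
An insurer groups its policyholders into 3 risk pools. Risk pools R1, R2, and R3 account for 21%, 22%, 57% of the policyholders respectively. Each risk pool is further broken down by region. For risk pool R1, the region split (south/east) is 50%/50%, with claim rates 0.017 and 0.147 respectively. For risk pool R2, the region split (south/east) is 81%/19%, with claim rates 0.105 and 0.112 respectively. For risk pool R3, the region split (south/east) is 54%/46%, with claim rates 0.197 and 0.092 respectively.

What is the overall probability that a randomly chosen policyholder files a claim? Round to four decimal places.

P(C|R1) = 0.5·0.017 + 0.5·0.147 = 0.0085 + 0.0735 = 0.082
P(C|R2) = 0.81·0.105 + 0.19·0.112 = 0.08505 + 0.02128 = 0.10633
P(C|R3) = 0.54·0.197 + 0.46·0.092 = 0.10638 + 0.04232 = 0.1487
By total probability over the outer partition,
P(C) = 0.21·0.082 + 0.22·0.10633 + 0.57·0.1487
      = 0.01722 + 0.0233926 + 0.084759 = 0.1253716

P(C) ≈ 0.1254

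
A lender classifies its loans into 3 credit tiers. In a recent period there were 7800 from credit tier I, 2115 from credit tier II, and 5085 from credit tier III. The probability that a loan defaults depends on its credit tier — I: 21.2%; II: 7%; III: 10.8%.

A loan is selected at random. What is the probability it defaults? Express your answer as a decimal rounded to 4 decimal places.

P(D) ≈ 0.1567

Total: 7800 + 2115 + 5085 = 15000.
P(I) = 7800/15000 = 0.52. P(II) = 2115/15000 = 0.141. P(III) = 5085/15000 = 0.339.
P(D) = P(D|I)·P(I) + P(D|II)·P(II) + P(D|III)·P(III)
      = 0.212·0.52 + 0.07·0.141 + 0.108·0.339
      = 0.11024 + 0.00987 + 0.036612 = 0.156722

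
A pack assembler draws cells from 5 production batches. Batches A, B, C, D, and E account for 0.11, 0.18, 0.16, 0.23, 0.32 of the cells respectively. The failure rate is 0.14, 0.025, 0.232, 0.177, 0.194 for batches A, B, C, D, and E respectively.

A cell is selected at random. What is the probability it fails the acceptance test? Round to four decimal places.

Summing over the partition,
P(F) = P(F|A)·P(A) + P(F|B)·P(B) + P(F|C)·P(C) + P(F|D)·P(D) + P(F|E)·P(E)
      = 0.14·0.11 + 0.025·0.18 + 0.232·0.16 + 0.177·0.23 + 0.194·0.32
      = 0.0154 + 0.0045 + 0.03712 + 0.04071 + 0.06208 = 0.15981

P(F) ≈ 0.1598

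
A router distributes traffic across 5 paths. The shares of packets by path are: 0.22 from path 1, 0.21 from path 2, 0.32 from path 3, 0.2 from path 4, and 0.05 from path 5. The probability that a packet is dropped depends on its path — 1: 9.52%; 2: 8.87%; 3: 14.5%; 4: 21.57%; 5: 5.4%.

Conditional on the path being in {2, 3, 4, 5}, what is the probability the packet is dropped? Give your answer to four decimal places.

Let S = {2, 3, 4, 5}.
P(S) = 0.21 + 0.32 + 0.2 + 0.05 = 0.78.
P(L ∩ S) = 0.0887·0.21 + 0.145·0.32 + 0.2157·0.2 + 0.054·0.05 = 0.018627 + 0.0464 + 0.04314 + 0.0027 = 0.110867.
P(L | S) = 0.110867 / 0.78 = 0.142137…

P(L|S) ≈ 0.1421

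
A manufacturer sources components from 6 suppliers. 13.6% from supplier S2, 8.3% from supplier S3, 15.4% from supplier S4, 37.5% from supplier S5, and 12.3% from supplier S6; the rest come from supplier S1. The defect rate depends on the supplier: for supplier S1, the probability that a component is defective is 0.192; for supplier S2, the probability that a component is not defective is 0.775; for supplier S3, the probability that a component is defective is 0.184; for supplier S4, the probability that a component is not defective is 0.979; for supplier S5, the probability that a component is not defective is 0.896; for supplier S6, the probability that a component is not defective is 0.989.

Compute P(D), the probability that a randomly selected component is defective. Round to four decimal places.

0.1142

P(S1) = 1 − (0.136 + 0.083 + 0.154 + 0.375 + 0.123) = 0.129.
P(D|S2) = 1 − 0.775 = 0.225.
P(D|S4) = 1 − 0.979 = 0.021.
P(D|S5) = 1 − 0.896 = 0.104.
P(D|S6) = 1 − 0.989 = 0.011.
P(D) = P(D|S1)·P(S1) + P(D|S2)·P(S2) + P(D|S3)·P(S3) + P(D|S4)·P(S4) + P(D|S5)·P(S5) + P(D|S6)·P(S6)
      = 0.192·0.129 + 0.225·0.136 + 0.184·0.083 + 0.021·0.154 + 0.104·0.375 + 0.011·0.123
      = 0.024768 + 0.0306 + 0.015272 + 0.003234 + 0.039 + 0.001353 = 0.114227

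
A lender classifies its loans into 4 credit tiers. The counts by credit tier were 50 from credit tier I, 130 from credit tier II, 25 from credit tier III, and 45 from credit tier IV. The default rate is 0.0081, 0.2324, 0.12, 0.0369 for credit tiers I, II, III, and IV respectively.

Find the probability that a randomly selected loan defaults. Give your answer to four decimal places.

0.1411

Total: 50 + 130 + 25 + 45 = 250.
P(I) = 50/250 = 0.2. P(II) = 130/250 = 0.52. P(III) = 25/250 = 0.1. P(IV) = 45/250 = 0.18.
Summing over the partition,
P(D) = P(D|I)·P(I) + P(D|II)·P(II) + P(D|III)·P(III) + P(D|IV)·P(IV)
      = 0.0081·0.2 + 0.2324·0.52 + 0.12·0.1 + 0.0369·0.18
      = 0.00162 + 0.120848 + 0.012 + 0.006642 = 0.14111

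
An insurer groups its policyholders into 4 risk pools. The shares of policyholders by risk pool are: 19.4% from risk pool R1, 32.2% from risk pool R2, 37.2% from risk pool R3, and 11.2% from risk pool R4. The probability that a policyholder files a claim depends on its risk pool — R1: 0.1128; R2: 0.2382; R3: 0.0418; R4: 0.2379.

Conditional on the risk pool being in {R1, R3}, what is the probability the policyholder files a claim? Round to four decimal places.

Let S = {R1, R3}.
P(S) = 0.194 + 0.372 = 0.566.
P(C ∩ S) = 0.1128·0.194 + 0.0418·0.372 = 0.0218832 + 0.0155496 = 0.0374328.
P(C | S) = 0.0374328 / 0.566 = 0.066136…

P(C|S) ≈ 0.0661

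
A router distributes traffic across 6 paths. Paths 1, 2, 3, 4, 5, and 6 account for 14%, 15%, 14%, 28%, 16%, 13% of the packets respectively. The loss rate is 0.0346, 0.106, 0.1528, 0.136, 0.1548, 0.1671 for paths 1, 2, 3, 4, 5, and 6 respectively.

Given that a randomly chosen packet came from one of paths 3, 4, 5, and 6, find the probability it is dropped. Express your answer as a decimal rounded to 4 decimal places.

0.1492

Let S = {3, 4, 5, 6}.
P(S) = 0.14 + 0.28 + 0.16 + 0.13 = 0.71.
P(L ∩ S) = 0.1528·0.14 + 0.136·0.28 + 0.1548·0.16 + 0.1671·0.13 = 0.021392 + 0.03808 + 0.024768 + 0.021723 = 0.105963.
P(L | S) = 0.105963 / 0.71 = 0.149244…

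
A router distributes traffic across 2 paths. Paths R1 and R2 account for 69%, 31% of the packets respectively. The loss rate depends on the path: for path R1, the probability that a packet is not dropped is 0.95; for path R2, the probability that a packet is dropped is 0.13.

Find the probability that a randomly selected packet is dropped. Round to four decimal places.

P(L|R1) = 1 − 0.95 = 0.05.
P(L) = P(L|R1)·P(R1) + P(L|R2)·P(R2)
      = 0.05·0.69 + 0.13·0.31
      = 0.0345 + 0.0403 = 0.0748

0.0748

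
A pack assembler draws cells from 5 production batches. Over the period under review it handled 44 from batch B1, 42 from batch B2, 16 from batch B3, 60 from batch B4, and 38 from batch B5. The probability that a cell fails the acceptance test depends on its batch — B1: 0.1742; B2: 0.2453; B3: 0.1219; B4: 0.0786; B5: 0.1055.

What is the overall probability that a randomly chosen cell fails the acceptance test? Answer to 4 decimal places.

P(F) ≈ 0.1432

Total: 44 + 42 + 16 + 60 + 38 = 200.
P(B1) = 44/200 = 0.22. P(B2) = 42/200 = 0.21. P(B3) = 16/200 = 0.08. P(B4) = 60/200 = 0.3. P(B5) = 38/200 = 0.19.
P(F) = P(F|B1)·P(B1) + P(F|B2)·P(B2) + P(F|B3)·P(B3) + P(F|B4)·P(B4) + P(F|B5)·P(B5)
      = 0.1742·0.22 + 0.2453·0.21 + 0.1219·0.08 + 0.0786·0.3 + 0.1055·0.19
      = 0.038324 + 0.051513 + 0.009752 + 0.02358 + 0.020045 = 0.143214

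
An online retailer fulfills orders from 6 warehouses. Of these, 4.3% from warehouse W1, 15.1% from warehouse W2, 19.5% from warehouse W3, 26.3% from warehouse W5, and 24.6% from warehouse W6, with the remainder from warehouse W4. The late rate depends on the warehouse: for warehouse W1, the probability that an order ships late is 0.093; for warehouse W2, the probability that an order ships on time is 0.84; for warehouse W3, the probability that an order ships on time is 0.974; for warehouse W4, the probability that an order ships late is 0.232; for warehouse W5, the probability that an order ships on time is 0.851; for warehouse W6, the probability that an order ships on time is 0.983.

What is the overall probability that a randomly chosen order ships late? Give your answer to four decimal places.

P(L) ≈ 0.1003

P(W4) = 1 − (0.043 + 0.151 + 0.195 + 0.263 + 0.246) = 0.102.
P(L|W2) = 1 − 0.84 = 0.16.
P(L|W3) = 1 − 0.974 = 0.026.
P(L|W5) = 1 − 0.851 = 0.149.
P(L|W6) = 1 − 0.983 = 0.017.
P(L) = P(L|W1)·P(W1) + P(L|W2)·P(W2) + P(L|W3)·P(W3) + P(L|W4)·P(W4) + P(L|W5)·P(W5) + P(L|W6)·P(W6)
      = 0.093·0.043 + 0.16·0.151 + 0.026·0.195 + 0.232·0.102 + 0.149·0.263 + 0.017·0.246
      = 0.003999 + 0.02416 + 0.00507 + 0.023664 + 0.039187 + 0.004182 = 0.100262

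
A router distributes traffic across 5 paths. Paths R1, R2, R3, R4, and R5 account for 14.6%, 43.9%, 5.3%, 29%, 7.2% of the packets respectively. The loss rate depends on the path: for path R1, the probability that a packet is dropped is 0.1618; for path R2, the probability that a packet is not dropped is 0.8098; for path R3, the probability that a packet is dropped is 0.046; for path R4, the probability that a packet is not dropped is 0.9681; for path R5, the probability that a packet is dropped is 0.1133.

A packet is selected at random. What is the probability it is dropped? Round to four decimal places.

P(L) ≈ 0.1270

P(L|R2) = 1 − 0.8098 = 0.1902.
P(L|R4) = 1 − 0.9681 = 0.0319.
P(L) = P(L|R1)·P(R1) + P(L|R2)·P(R2) + P(L|R3)·P(R3) + P(L|R4)·P(R4) + P(L|R5)·P(R5)
      = 0.1618·0.146 + 0.1902·0.439 + 0.046·0.053 + 0.0319·0.29 + 0.1133·0.072
      = 0.0236228 + 0.0834978 + 0.002438 + 0.009251 + 0.0081576 = 0.1269672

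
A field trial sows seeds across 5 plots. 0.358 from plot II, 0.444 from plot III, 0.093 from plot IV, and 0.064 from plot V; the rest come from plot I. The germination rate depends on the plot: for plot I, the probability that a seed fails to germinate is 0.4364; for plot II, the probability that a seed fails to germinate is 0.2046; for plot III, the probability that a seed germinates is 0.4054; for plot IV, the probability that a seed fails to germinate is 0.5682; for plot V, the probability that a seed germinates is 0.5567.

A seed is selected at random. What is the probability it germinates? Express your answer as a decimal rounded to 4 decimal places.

0.5636

P(I) = 1 − (0.358 + 0.444 + 0.093 + 0.064) = 0.041.
P(G|I) = 1 − 0.4364 = 0.5636.
P(G|II) = 1 − 0.2046 = 0.7954.
P(G|IV) = 1 − 0.5682 = 0.4318.
By the law of total probability,
P(G) = P(G|I)·P(I) + P(G|II)·P(II) + P(G|III)·P(III) + P(G|IV)·P(IV) + P(G|V)·P(V)
      = 0.5636·0.041 + 0.7954·0.358 + 0.4054·0.444 + 0.4318·0.093 + 0.5567·0.064
      = 0.0231076 + 0.2847532 + 0.1799976 + 0.0401574 + 0.0356288 = 0.5636446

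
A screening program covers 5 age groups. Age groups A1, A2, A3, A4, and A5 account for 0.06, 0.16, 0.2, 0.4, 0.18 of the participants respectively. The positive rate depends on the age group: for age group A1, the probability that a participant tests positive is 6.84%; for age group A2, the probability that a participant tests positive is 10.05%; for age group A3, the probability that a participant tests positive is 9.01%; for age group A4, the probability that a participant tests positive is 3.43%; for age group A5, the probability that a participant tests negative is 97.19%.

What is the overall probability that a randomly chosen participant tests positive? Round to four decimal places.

P(T|A5) = 1 − 0.9719 = 0.0281.
P(T) = P(T|A1)·P(A1) + P(T|A2)·P(A2) + P(T|A3)·P(A3) + P(T|A4)·P(A4) + P(T|A5)·P(A5)
      = 0.0684·0.06 + 0.1005·0.16 + 0.0901·0.2 + 0.0343·0.4 + 0.0281·0.18
      = 0.004104 + 0.01608 + 0.01802 + 0.01372 + 0.005058 = 0.056982

0.0570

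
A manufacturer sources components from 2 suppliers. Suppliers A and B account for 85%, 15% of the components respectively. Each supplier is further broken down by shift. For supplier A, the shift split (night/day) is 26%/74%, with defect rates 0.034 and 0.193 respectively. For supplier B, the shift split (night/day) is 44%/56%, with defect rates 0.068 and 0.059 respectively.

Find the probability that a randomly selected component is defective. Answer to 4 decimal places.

P(D|A) = 0.26·0.034 + 0.74·0.193 = 0.00884 + 0.14282 = 0.15166
P(D|B) = 0.44·0.068 + 0.56·0.059 = 0.02992 + 0.03304 = 0.06296
Then overall,
P(D) = 0.85·0.15166 + 0.15·0.06296
      = 0.128911 + 0.009444 = 0.138355

P(D) ≈ 0.1384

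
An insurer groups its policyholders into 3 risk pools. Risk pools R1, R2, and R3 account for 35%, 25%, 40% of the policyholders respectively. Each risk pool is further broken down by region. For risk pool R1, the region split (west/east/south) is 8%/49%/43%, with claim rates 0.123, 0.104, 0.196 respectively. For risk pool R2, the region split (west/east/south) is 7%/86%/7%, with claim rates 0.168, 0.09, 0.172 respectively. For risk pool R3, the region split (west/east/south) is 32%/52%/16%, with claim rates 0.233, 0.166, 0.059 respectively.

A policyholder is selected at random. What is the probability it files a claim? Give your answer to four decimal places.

0.1442

P(C|R1) = 0.08·0.123 + 0.49·0.104 + 0.43·0.196 = 0.00984 + 0.05096 + 0.08428 = 0.14508
P(C|R2) = 0.07·0.168 + 0.86·0.09 + 0.07·0.172 = 0.01176 + 0.0774 + 0.01204 = 0.1012
P(C|R3) = 0.32·0.233 + 0.52·0.166 + 0.16·0.059 = 0.07456 + 0.08632 + 0.00944 = 0.17032
By total probability over the outer partition,
P(C) = 0.35·0.14508 + 0.25·0.1012 + 0.4·0.17032
      = 0.050778 + 0.0253 + 0.068128 = 0.144206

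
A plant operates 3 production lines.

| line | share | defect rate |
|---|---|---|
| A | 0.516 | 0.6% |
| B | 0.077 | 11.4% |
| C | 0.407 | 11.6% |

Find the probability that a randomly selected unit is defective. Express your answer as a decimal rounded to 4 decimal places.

By the law of total probability,
P(D) = P(D|A)·P(A) + P(D|B)·P(B) + P(D|C)·P(C)
      = 0.006·0.516 + 0.114·0.077 + 0.116·0.407
      = 0.003096 + 0.008778 + 0.047212 = 0.059086

P(D) ≈ 0.0591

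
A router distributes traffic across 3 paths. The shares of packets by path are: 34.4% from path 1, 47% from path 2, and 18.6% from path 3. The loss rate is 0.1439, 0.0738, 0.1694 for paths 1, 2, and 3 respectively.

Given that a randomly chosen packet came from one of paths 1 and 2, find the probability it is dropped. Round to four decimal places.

P(L|S) ≈ 0.1034

Let S = {1, 2}.
P(S) = 0.344 + 0.47 = 0.814.
P(L ∩ S) = 0.1439·0.344 + 0.0738·0.47 = 0.0495016 + 0.034686 = 0.0841876.
P(L | S) = 0.0841876 / 0.814 = 0.103425…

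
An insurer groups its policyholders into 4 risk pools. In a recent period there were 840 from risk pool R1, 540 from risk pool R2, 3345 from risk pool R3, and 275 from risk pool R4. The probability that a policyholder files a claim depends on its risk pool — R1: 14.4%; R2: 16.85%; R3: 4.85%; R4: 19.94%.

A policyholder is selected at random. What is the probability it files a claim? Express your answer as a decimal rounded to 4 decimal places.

Total: 840 + 540 + 3345 + 275 = 5000.
P(R1) = 840/5000 = 0.168. P(R2) = 540/5000 = 0.108. P(R3) = 3345/5000 = 0.669. P(R4) = 275/5000 = 0.055.
Using total probability over the partition,
P(C) = P(C|R1)·P(R1) + P(C|R2)·P(R2) + P(C|R3)·P(R3) + P(C|R4)·P(R4)
      = 0.144·0.168 + 0.1685·0.108 + 0.0485·0.669 + 0.1994·0.055
      = 0.024192 + 0.018198 + 0.0324465 + 0.010967 = 0.0858035

P(C) ≈ 0.0858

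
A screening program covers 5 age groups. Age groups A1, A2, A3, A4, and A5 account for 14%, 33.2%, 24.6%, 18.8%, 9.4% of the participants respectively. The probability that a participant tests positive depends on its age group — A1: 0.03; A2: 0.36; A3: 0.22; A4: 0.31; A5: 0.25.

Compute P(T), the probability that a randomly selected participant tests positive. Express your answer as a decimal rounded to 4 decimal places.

P(T) = P(T|A1)·P(A1) + P(T|A2)·P(A2) + P(T|A3)·P(A3) + P(T|A4)·P(A4) + P(T|A5)·P(A5)
      = 0.03·0.14 + 0.36·0.332 + 0.22·0.246 + 0.31·0.188 + 0.25·0.094
      = 0.0042 + 0.11952 + 0.05412 + 0.05828 + 0.0235 = 0.25962

0.2596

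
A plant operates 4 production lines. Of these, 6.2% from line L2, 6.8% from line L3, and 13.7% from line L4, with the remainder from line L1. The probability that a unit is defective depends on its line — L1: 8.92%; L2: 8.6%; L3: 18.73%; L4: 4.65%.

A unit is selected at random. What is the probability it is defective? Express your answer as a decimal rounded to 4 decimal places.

P(L1) = 1 − (0.062 + 0.068 + 0.137) = 0.733.
P(D) = P(D|L1)·P(L1) + P(D|L2)·P(L2) + P(D|L3)·P(L3) + P(D|L4)·P(L4)
      = 0.0892·0.733 + 0.086·0.062 + 0.1873·0.068 + 0.0465·0.137
      = 0.0653836 + 0.005332 + 0.0127364 + 0.0063705 = 0.0898225

P(D) ≈ 0.0898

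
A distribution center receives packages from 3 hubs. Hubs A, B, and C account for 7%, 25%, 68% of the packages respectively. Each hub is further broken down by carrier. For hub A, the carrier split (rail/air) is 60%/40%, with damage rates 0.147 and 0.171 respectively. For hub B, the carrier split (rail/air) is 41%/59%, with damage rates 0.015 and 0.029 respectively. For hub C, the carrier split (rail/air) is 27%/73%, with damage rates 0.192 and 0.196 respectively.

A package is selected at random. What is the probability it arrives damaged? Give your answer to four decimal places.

P(D|A) = 0.6·0.147 + 0.4·0.171 = 0.0882 + 0.0684 = 0.1566
P(D|B) = 0.41·0.015 + 0.59·0.029 = 0.00615 + 0.01711 = 0.02326
P(D|C) = 0.27·0.192 + 0.73·0.196 = 0.05184 + 0.14308 = 0.19492
By total probability over the outer partition,
P(D) = 0.07·0.1566 + 0.25·0.02326 + 0.68·0.19492
      = 0.010962 + 0.005815 + 0.1325456 = 0.1493226

0.1493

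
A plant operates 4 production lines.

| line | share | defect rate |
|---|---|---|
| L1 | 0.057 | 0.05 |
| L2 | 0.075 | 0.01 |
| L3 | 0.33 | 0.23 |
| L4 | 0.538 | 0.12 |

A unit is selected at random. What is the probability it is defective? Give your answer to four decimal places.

P(D) ≈ 0.1441

Summing over the partition,
P(D) = P(D|L1)·P(L1) + P(D|L2)·P(L2) + P(D|L3)·P(L3) + P(D|L4)·P(L4)
      = 0.05·0.057 + 0.01·0.075 + 0.23·0.33 + 0.12·0.538
      = 0.00285 + 0.00075 + 0.0759 + 0.06456 = 0.14406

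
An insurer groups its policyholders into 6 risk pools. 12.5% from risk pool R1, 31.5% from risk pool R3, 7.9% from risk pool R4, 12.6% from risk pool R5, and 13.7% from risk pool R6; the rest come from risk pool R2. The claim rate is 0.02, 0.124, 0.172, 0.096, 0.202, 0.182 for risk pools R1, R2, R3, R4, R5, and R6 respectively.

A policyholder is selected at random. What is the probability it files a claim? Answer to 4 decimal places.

P(R2) = 1 − (0.125 + 0.315 + 0.079 + 0.126 + 0.137) = 0.218.
By the law of total probability,
P(C) = P(C|R1)·P(R1) + P(C|R2)·P(R2) + P(C|R3)·P(R3) + P(C|R4)·P(R4) + P(C|R5)·P(R5) + P(C|R6)·P(R6)
      = 0.02·0.125 + 0.124·0.218 + 0.172·0.315 + 0.096·0.079 + 0.202·0.126 + 0.182·0.137
      = 0.0025 + 0.027032 + 0.05418 + 0.007584 + 0.025452 + 0.024934 = 0.141682

P(C) ≈ 0.1417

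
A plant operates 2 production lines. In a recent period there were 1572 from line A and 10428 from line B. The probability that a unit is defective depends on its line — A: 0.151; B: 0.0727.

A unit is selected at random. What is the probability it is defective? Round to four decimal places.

0.0830

Total: 1572 + 10428 = 12000.
P(A) = 1572/12000 = 0.131. P(B) = 10428/12000 = 0.869.
P(D) = P(D|A)·P(A) + P(D|B)·P(B)
      = 0.151·0.131 + 0.0727·0.869
      = 0.019781 + 0.0631763 = 0.0829573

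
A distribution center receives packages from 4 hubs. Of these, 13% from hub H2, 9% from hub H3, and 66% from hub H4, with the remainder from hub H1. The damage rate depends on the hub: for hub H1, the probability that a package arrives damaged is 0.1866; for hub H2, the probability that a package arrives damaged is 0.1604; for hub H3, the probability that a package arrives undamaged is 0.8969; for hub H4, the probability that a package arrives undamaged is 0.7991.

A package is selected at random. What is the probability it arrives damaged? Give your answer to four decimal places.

P(H1) = 1 − (0.13 + 0.09 + 0.66) = 0.12.
P(D|H3) = 1 − 0.8969 = 0.1031.
P(D|H4) = 1 − 0.7991 = 0.2009.
Summing over the partition,
P(D) = P(D|H1)·P(H1) + P(D|H2)·P(H2) + P(D|H3)·P(H3) + P(D|H4)·P(H4)
      = 0.1866·0.12 + 0.1604·0.13 + 0.1031·0.09 + 0.2009·0.66
      = 0.022392 + 0.020852 + 0.009279 + 0.132594 = 0.185117

0.1851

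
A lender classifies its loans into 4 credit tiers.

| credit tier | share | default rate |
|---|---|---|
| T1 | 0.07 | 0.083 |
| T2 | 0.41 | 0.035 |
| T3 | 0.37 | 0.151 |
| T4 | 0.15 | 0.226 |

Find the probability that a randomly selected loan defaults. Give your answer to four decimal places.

P(D) = P(D|T1)·P(T1) + P(D|T2)·P(T2) + P(D|T3)·P(T3) + P(D|T4)·P(T4)
      = 0.083·0.07 + 0.035·0.41 + 0.151·0.37 + 0.226·0.15
      = 0.00581 + 0.01435 + 0.05587 + 0.0339 = 0.10993

0.1099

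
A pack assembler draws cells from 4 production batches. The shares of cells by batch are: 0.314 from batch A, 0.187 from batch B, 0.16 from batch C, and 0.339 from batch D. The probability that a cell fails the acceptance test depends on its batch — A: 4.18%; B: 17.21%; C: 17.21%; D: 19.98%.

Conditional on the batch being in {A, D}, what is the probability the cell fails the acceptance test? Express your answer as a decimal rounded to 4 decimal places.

Let S = {A, D}.
P(S) = 0.314 + 0.339 = 0.653.
P(F ∩ S) = 0.0418·0.314 + 0.1998·0.339 = 0.0131252 + 0.0677322 = 0.0808574.
P(F | S) = 0.0808574 / 0.653 = 0.123825…

0.1238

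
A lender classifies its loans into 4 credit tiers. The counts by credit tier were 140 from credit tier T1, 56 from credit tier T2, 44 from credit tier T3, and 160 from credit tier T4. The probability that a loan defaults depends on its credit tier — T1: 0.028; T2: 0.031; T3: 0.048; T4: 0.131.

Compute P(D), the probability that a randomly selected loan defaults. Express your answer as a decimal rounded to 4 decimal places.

0.0718

Total: 140 + 56 + 44 + 160 = 400.
P(T1) = 140/400 = 0.35. P(T2) = 56/400 = 0.14. P(T3) = 44/400 = 0.11. P(T4) = 160/400 = 0.4.
P(D) = P(D|T1)·P(T1) + P(D|T2)·P(T2) + P(D|T3)·P(T3) + P(D|T4)·P(T4)
      = 0.028·0.35 + 0.031·0.14 + 0.048·0.11 + 0.131·0.4
      = 0.0098 + 0.00434 + 0.00528 + 0.0524 = 0.07182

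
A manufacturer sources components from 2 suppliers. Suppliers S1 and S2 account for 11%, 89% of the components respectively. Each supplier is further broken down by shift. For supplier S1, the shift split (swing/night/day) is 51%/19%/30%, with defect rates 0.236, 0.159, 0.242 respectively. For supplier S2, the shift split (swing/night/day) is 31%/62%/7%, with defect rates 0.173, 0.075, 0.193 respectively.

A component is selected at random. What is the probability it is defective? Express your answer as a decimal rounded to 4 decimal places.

0.1257

P(D|S1) = 0.51·0.236 + 0.19·0.159 + 0.3·0.242 = 0.12036 + 0.03021 + 0.0726 = 0.22317
P(D|S2) = 0.31·0.173 + 0.62·0.075 + 0.07·0.193 = 0.05363 + 0.0465 + 0.01351 = 0.11364
Then overall,
P(D) = 0.11·0.22317 + 0.89·0.11364
      = 0.0245487 + 0.1011396 = 0.1256883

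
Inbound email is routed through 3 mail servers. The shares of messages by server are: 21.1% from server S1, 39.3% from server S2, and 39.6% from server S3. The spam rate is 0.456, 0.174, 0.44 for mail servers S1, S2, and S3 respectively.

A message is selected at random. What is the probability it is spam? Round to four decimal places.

P(S) ≈ 0.3388

P(S) = P(S|S1)·P(S1) + P(S|S2)·P(S2) + P(S|S3)·P(S3)
      = 0.456·0.211 + 0.174·0.393 + 0.44·0.396
      = 0.096216 + 0.068382 + 0.17424 = 0.338838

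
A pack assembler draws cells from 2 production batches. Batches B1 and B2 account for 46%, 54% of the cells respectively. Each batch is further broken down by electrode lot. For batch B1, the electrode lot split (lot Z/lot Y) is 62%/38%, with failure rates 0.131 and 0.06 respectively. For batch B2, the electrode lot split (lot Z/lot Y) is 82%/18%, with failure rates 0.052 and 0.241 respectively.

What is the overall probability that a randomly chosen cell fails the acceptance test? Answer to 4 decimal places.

0.0943

P(F|B1) = 0.62·0.131 + 0.38·0.06 = 0.08122 + 0.0228 = 0.10402
P(F|B2) = 0.82·0.052 + 0.18·0.241 = 0.04264 + 0.04338 = 0.08602
By total probability over the outer partition,
P(F) = 0.46·0.10402 + 0.54·0.08602
      = 0.0478492 + 0.0464508 = 0.0943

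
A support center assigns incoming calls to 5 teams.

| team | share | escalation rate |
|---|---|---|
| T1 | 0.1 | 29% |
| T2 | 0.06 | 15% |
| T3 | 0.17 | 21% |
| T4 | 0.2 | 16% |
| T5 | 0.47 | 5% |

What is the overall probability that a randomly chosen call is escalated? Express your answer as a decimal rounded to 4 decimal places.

P(E) = P(E|T1)·P(T1) + P(E|T2)·P(T2) + P(E|T3)·P(T3) + P(E|T4)·P(T4) + P(E|T5)·P(T5)
      = 0.29·0.1 + 0.15·0.06 + 0.21·0.17 + 0.16·0.2 + 0.05·0.47
      = 0.029 + 0.009 + 0.0357 + 0.032 + 0.0235 = 0.1292

P(E) ≈ 0.1292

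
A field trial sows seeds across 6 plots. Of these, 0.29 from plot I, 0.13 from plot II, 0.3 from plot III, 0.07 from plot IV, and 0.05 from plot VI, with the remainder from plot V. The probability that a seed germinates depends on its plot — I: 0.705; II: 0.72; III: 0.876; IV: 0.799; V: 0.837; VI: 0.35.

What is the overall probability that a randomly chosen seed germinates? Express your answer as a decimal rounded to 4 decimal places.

P(V) = 1 − (0.29 + 0.13 + 0.3 + 0.07 + 0.05) = 0.16.
By the law of total probability,
P(G) = P(G|I)·P(I) + P(G|II)·P(II) + P(G|III)·P(III) + P(G|IV)·P(IV) + P(G|V)·P(V) + P(G|VI)·P(VI)
      = 0.705·0.29 + 0.72·0.13 + 0.876·0.3 + 0.799·0.07 + 0.837·0.16 + 0.35·0.05
      = 0.20445 + 0.0936 + 0.2628 + 0.05593 + 0.13392 + 0.0175 = 0.7682

P(G) ≈ 0.7682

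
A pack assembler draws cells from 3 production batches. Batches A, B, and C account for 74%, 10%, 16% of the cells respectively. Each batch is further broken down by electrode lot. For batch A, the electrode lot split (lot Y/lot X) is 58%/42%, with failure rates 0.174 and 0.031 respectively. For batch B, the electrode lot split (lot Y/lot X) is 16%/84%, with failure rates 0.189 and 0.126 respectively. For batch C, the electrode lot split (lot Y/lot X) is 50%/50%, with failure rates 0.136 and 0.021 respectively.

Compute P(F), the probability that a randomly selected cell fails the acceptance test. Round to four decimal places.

0.1105

P(F|A) = 0.58·0.174 + 0.42·0.031 = 0.10092 + 0.01302 = 0.11394
P(F|B) = 0.16·0.189 + 0.84·0.126 = 0.03024 + 0.10584 = 0.13608
P(F|C) = 0.5·0.136 + 0.5·0.021 = 0.068 + 0.0105 = 0.0785
By total probability over the outer partition,
P(F) = 0.74·0.11394 + 0.1·0.13608 + 0.16·0.0785
      = 0.0843156 + 0.013608 + 0.01256 = 0.1104836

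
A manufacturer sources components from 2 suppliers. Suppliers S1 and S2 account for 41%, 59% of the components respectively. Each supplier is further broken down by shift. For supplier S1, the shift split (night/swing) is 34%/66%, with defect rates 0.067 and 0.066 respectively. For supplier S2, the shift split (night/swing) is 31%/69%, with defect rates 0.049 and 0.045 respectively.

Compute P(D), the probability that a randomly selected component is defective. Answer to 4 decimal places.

P(D) ≈ 0.0545

P(D|S1) = 0.34·0.067 + 0.66·0.066 = 0.02278 + 0.04356 = 0.06634
P(D|S2) = 0.31·0.049 + 0.69·0.045 = 0.01519 + 0.03105 = 0.04624
Then overall,
P(D) = 0.41·0.06634 + 0.59·0.04624
      = 0.0271994 + 0.0272816 = 0.054481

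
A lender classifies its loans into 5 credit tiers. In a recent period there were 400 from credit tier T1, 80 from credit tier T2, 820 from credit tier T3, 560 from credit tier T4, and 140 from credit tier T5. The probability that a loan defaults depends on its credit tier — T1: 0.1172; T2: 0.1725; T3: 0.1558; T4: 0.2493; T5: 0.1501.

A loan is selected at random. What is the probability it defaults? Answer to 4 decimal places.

Total: 400 + 80 + 820 + 560 + 140 = 2000.
P(T1) = 400/2000 = 0.2. P(T2) = 80/2000 = 0.04. P(T3) = 820/2000 = 0.41. P(T4) = 560/2000 = 0.28. P(T5) = 140/2000 = 0.07.
Using total probability over the partition,
P(D) = P(D|T1)·P(T1) + P(D|T2)·P(T2) + P(D|T3)·P(T3) + P(D|T4)·P(T4) + P(D|T5)·P(T5)
      = 0.1172·0.2 + 0.1725·0.04 + 0.1558·0.41 + 0.2493·0.28 + 0.1501·0.07
      = 0.02344 + 0.0069 + 0.063878 + 0.069804 + 0.010507 = 0.174529

0.1745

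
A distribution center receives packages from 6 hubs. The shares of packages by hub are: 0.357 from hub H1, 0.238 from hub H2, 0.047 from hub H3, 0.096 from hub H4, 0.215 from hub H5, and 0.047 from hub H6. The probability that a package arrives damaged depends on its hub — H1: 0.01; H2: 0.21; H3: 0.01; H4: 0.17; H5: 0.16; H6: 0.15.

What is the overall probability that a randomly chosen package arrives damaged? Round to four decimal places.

0.1118

P(D) = P(D|H1)·P(H1) + P(D|H2)·P(H2) + P(D|H3)·P(H3) + P(D|H4)·P(H4) + P(D|H5)·P(H5) + P(D|H6)·P(H6)
      = 0.01·0.357 + 0.21·0.238 + 0.01·0.047 + 0.17·0.096 + 0.16·0.215 + 0.15·0.047
      = 0.00357 + 0.04998 + 0.00047 + 0.01632 + 0.0344 + 0.00705 = 0.11179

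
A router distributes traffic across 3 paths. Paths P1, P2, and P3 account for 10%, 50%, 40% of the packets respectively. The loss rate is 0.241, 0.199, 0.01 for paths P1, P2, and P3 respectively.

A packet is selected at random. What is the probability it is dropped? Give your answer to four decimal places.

P(L) ≈ 0.1276

P(L) = P(L|P1)·P(P1) + P(L|P2)·P(P2) + P(L|P3)·P(P3)
      = 0.241·0.1 + 0.199·0.5 + 0.01·0.4
      = 0.0241 + 0.0995 + 0.004 = 0.1276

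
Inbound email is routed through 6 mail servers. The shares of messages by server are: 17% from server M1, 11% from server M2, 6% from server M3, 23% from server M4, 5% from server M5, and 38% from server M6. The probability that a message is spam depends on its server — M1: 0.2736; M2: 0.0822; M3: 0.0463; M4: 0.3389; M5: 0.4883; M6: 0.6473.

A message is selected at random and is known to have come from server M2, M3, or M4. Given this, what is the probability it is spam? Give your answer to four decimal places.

P(S|J) ≈ 0.2244

Let J = {M2, M3, M4}.
P(J) = 0.11 + 0.06 + 0.23 = 0.4.
P(S ∩ J) = 0.0822·0.11 + 0.0463·0.06 + 0.3389·0.23 = 0.009042 + 0.002778 + 0.077947 = 0.089767.
P(S | J) = 0.089767 / 0.4 = 0.224418…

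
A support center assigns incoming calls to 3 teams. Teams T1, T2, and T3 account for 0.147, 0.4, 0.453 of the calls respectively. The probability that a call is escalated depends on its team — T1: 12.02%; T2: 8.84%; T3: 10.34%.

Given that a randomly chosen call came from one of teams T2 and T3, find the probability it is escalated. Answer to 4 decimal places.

P(E|S) ≈ 0.0964

Let S = {T2, T3}.
P(S) = 0.4 + 0.453 = 0.853.
P(E ∩ S) = 0.0884·0.4 + 0.1034·0.453 = 0.03536 + 0.0468402 = 0.0822002.
P(E | S) = 0.0822002 / 0.853 = 0.096366…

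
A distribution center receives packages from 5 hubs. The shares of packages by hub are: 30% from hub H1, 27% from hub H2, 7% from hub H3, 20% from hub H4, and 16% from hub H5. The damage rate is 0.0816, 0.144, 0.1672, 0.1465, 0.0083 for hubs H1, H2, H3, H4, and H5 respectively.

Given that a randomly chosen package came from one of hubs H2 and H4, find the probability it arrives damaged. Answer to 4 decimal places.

Let S = {H2, H4}.
P(S) = 0.27 + 0.2 = 0.47.
P(D ∩ S) = 0.144·0.27 + 0.1465·0.2 = 0.03888 + 0.0293 = 0.06818.
P(D | S) = 0.06818 / 0.47 = 0.145064…

0.1451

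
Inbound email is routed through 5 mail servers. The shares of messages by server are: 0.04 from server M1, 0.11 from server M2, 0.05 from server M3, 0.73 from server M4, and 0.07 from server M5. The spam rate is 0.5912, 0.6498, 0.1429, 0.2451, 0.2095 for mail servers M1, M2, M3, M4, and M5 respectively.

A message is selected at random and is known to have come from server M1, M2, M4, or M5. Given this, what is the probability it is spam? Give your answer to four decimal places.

Let J = {M1, M2, M4, M5}.
P(J) = 0.04 + 0.11 + 0.73 + 0.07 = 0.95.
P(S ∩ J) = 0.5912·0.04 + 0.6498·0.11 + 0.2451·0.73 + 0.2095·0.07 = 0.023648 + 0.071478 + 0.178923 + 0.014665 = 0.288714.
P(S | J) = 0.288714 / 0.95 = 0.303909…

0.3039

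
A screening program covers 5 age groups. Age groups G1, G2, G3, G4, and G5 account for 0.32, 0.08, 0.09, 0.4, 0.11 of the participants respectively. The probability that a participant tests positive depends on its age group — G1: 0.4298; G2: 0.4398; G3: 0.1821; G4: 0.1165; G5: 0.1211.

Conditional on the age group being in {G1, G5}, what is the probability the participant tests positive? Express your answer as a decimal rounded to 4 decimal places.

0.3508

Let S = {G1, G5}.
P(S) = 0.32 + 0.11 = 0.43.
P(T ∩ S) = 0.4298·0.32 + 0.1211·0.11 = 0.137536 + 0.013321 = 0.150857.
P(T | S) = 0.150857 / 0.43 = 0.350830…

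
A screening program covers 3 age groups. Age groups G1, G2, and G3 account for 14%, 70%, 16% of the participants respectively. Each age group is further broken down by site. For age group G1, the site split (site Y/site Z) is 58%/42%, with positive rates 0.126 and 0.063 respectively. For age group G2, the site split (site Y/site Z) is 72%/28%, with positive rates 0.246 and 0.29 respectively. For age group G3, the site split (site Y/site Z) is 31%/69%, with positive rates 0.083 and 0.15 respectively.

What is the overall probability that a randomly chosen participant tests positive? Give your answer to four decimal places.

P(T|G1) = 0.58·0.126 + 0.42·0.063 = 0.07308 + 0.02646 = 0.09954
P(T|G2) = 0.72·0.246 + 0.28·0.29 = 0.17712 + 0.0812 = 0.25832
P(T|G3) = 0.31·0.083 + 0.69·0.15 = 0.02573 + 0.1035 = 0.12923
Then overall,
P(T) = 0.14·0.09954 + 0.7·0.25832 + 0.16·0.12923
      = 0.0139356 + 0.180824 + 0.0206768 = 0.2154364

P(T) ≈ 0.2154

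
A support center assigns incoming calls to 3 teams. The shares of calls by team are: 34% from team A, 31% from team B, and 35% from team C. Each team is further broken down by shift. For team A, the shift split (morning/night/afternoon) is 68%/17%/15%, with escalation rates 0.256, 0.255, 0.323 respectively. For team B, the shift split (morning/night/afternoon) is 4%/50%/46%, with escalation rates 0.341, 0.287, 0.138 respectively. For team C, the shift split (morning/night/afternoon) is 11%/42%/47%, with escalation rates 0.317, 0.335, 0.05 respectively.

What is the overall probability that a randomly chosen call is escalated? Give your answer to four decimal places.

P(E|A) = 0.68·0.256 + 0.17·0.255 + 0.15·0.323 = 0.17408 + 0.04335 + 0.04845 = 0.26588
P(E|B) = 0.04·0.341 + 0.5·0.287 + 0.46·0.138 = 0.01364 + 0.1435 + 0.06348 = 0.22062
P(E|C) = 0.11·0.317 + 0.42·0.335 + 0.47·0.05 = 0.03487 + 0.1407 + 0.0235 = 0.19907
By total probability over the outer partition,
P(E) = 0.34·0.26588 + 0.31·0.22062 + 0.35·0.19907
      = 0.0903992 + 0.0683922 + 0.0696745 = 0.2284659

P(E) ≈ 0.2285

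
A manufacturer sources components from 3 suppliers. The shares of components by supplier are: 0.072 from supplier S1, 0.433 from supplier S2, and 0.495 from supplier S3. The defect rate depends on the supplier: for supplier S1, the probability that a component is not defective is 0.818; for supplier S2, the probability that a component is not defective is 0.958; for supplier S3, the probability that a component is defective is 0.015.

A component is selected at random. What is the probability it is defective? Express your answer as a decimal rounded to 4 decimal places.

P(D|S1) = 1 − 0.818 = 0.182.
P(D|S2) = 1 − 0.958 = 0.042.
P(D) = P(D|S1)·P(S1) + P(D|S2)·P(S2) + P(D|S3)·P(S3)
      = 0.182·0.072 + 0.042·0.433 + 0.015·0.495
      = 0.013104 + 0.018186 + 0.007425 = 0.038715

0.0387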